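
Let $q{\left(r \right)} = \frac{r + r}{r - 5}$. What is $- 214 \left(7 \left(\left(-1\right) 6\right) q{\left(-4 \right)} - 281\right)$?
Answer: $\frac{204370}{3} \approx 68123.0$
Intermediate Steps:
$q{\left(r \right)} = \frac{2 r}{-5 + r}$
$- 214 \left(7 \left(\left(-1\right) 6\right) q{\left(-4 \right)} - 281\right) = - 214 \left(7 \left(\left(-1\right) 6\right) 2 \left(-4\right) \frac{1}{-5 - 4} - 281\right) = - 214 \left(7 \left(-6\right) 2 \left(-4\right) \frac{1}{-9} - 281\right) = - 214 \left(- 42 \cdot 2 \left(-4\right) \left(- \frac{1}{9}\right) - 281\right) = - 214 \left(\left(-42\right) \frac{8}{9} - 281\right) = - 214 \left(- \frac{112}{3} - 281\right) = \left(-214\right) \left(- \frac{955}{3}\right) = \frac{204370}{3}$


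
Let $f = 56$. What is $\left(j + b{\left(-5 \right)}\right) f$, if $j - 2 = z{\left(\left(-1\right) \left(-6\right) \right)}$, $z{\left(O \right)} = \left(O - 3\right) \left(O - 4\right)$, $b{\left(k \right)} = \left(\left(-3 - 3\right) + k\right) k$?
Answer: $3528$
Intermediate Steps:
$b{\left(k \right)} = k \left(-6 + k\right)$ ($b{\left(k \right)} = \left(-6 + k\right) k = k \left(-6 + k\right)$)
$z{\left(O \right)} = \left(-4 + O\right) \left(-3 + O\right)$ ($z{\left(O \right)} = \left(-3 + O\right) \left(-4 + O\right) = \left(-4 + O\right) \left(-3 + O\right)$)
$j = 8$ ($j = 2 + \left(12 + \left(\left(-1\right) \left(-6\right)\right)^{2} - 7 \left(\left(-1\right) \left(-6\right)\right)\right) = 2 + \left(12 + 6^{2} - 42\right) = 2 + \left(12 + 36 - 42\right) = 2 + 6 = 8$)
$\left(j + b{\left(-5 \right)}\right) f = \left(8 - 5 \left(-6 - 5\right)\right) 56 = \left(8 - -55\right) 56 = \left(8 + 55\right) 56 = 63 \cdot 56 = 3528$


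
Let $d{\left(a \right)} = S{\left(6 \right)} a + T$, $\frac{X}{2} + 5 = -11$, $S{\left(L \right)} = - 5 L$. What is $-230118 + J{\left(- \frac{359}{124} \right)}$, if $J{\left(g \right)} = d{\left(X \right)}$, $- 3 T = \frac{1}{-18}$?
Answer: $- \frac{12374531}{54} \approx -2.2916 \cdot 10^{5}$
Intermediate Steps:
$T = \frac{1}{54}$ ($T = - \frac{1}{3 \left(-18\right)} = \left(- \frac{1}{3}\right) \left(- \frac{1}{18}\right) = \frac{1}{54} \approx 0.018519$)
$X = -32$ ($X = -10 + 2 \left(-11\right) = -10 - 22 = -32$)
$d{\left(a \right)} = \frac{1}{54} - 30 a$ ($d{\left(a \right)} = \left(-5\right) 6 a + \frac{1}{54} = - 30 a + \frac{1}{54} = \frac{1}{54} - 30 a$)
$J{\left(g \right)} = \frac{51841}{54}$ ($J{\left(g \right)} = \frac{1}{54} - -960 = \frac{1}{54} + 960 = \frac{51841}{54}$)
$-230118 + J{\left(- \frac{359}{124} \right)} = -230118 + \frac{51841}{54} = - \frac{12374531}{54}$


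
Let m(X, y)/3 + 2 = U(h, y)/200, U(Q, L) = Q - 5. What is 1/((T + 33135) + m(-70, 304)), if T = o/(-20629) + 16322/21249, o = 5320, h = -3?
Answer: 1565520075/51864725494616 ≈ 3.0185e-5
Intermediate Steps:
U(Q, L) = -5 + Q
m(X, y) = -153/25 (m(X, y) = -6 + 3*((-5 - 3)/200) = -6 + 3*(-8*1/200) = -6 + 3*(-1/25) = -6 - 3/25 = -153/25)
T = 31951694/62620803 (T = 5320/(-20629) + 16322/21249 = 5320*(-1/20629) + 16322*(1/21249) = -760/2947 + 16322/21249 = 31951694/62620803 ≈ 0.51024)
1/((T + 33135) + m(-70, 304)) = 1/((31951694/62620803 + 33135) - 153/25) = 1/(2074972259099/62620803 - 153/25) = 1/(51864725494616/1565520075) = 1565520075/51864725494616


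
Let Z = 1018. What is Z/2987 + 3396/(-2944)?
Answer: -1786715/2198432 ≈ -0.81272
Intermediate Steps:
Z/2987 + 3396/(-2944) = 1018/2987 + 3396/(-2944) = 1018*(1/2987) + 3396*(-1/2944) = 1018/2987 - 849/736 = -1786715/2198432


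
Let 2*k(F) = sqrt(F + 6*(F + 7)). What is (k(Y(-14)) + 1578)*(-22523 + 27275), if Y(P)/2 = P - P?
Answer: 7498656 + 2376*sqrt(42) ≈ 7.5141e+6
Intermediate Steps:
Y(P) = 0 (Y(P) = 2*(P - P) = 2*0 = 0)
k(F) = sqrt(42 + 7*F)/2 (k(F) = sqrt(F + 6*(F + 7))/2 = sqrt(F + 6*(7 + F))/2 = sqrt(F + (42 + 6*F))/2 = sqrt(42 + 7*F)/2)
(k(Y(-14)) + 1578)*(-22523 + 27275) = (sqrt(42 + 7*0)/2 + 1578)*(-22523 + 27275) = (sqrt(42 + 0)/2 + 1578)*4752 = (sqrt(42)/2 + 1578)*4752 = (1578 + sqrt(42)/2)*4752 = 7498656 + 2376*sqrt(42)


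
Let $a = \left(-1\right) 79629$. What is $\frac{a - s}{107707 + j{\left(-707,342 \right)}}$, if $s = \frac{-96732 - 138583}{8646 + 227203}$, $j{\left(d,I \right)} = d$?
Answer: $- \frac{9390092353}{12617921500} \approx -0.74419$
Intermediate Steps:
$a = -79629$
$s = - \frac{235315}{235849} \approx -0.99774$
$\frac{a - s}{107707 + j{\left(-707,342 \right)}} = \frac{-79629 - - \frac{235315}{235849}}{107707 - 707} = \frac{-79629 + \frac{235315}{235849}}{107000} = \left(- \frac{18780184706}{235849}\right) \frac{1}{107000} = - \frac{9390092353}{12617921500}$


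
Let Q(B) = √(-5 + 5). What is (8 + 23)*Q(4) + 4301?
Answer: 4301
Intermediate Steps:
Q(B) = 0 (Q(B) = √0 = 0)
(8 + 23)*Q(4) + 4301 = (8 + 23)*0 + 4301 = 31*0 + 4301 = 0 + 4301 = 4301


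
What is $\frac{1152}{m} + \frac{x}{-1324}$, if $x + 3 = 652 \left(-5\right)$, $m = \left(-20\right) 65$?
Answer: $\frac{679163}{430300} \approx 1.5783$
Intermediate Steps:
$m = -1300$
$x = -3263$ ($x = -3 + 652 \left(-5\right) = -3 - 3260 = -3263$)
$\frac{1152}{m} + \frac{x}{-1324} = \frac{1152}{-1300} - \frac{3263}{-1324} = 1152 \left(- \frac{1}{1300}\right) - - \frac{3263}{1324} = - \frac{288}{325} + \frac{3263}{1324} = \frac{679163}{430300}$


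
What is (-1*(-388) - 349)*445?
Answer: 17355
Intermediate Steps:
(-1*(-388) - 349)*445 = (388 - 349)*445 = 39*445 = 17355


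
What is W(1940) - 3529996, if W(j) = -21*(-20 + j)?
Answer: -3570316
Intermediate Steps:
W(j) = 420 - 21*j
W(1940) - 3529996 = (420 - 21*1940) - 3529996 = (420 - 40740) - 3529996 = -40320 - 3529996 = -3570316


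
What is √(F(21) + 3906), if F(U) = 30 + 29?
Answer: √3965 ≈ 62.968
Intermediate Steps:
F(U) = 59
√(F(21) + 3906) = √(59 + 3906) = √3965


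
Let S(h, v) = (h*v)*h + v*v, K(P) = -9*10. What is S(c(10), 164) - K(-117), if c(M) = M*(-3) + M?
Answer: 92586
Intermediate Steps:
c(M) = -2*M (c(M) = -3*M + M = -2*M)
K(P) = -90
S(h, v) = v² + v*h² (S(h, v) = v*h² + v² = v² + v*h²)
S(c(10), 164) - K(-117) = 164*(164 + (-2*10)²) - 1*(-90) = 164*(164 + (-20)²) + 90 = 164*(164 + 400) + 90 = 164*564 + 90 = 92496 + 90 = 92586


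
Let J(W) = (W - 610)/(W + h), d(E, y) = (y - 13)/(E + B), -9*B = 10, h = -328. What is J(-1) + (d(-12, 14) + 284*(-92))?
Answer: -21580257/826 ≈ -26126.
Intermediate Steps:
B = -10/9 (B = -1/9*10 = -10/9 ≈ -1.1111)
d(E, y) = (-13 + y)/(-10/9 + E) (d(E, y) = (y - 13)/(E - 10/9) = (-13 + y)/(-10/9 + E))
J(W) = (-610 + W)/(-328 + W) (J(W) = (W - 610)/(W - 328) = (-610 + W)/(-328 + W))
J(-1) + (d(-12, 14) + 284*(-92)) = (-610 - 1)/(-328 - 1) + (9*(-13 + 14)/(-10 + 9*(-12)) + 284*(-92)) = -611/(-329) + (9*1/(-10 - 108) - 26128) = -1/329*(-611) + (9*1/(-118) - 26128) = 13/7 + (9*(-1/118)*1 - 26128) = 13/7 + (-9/118 - 26128) = 13/7 - 3083113/118 = -21580257/826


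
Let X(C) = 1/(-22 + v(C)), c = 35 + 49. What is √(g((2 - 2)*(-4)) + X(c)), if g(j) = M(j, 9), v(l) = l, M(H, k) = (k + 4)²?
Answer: √649698/62 ≈ 13.001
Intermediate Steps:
M(H, k) = (4 + k)²
c = 84
g(j) = 169 (g(j) = (4 + 9)² = 13² = 169)
X(C) = 1/(-22 + C)
√(g((2 - 2)*(-4)) + X(c)) = √(169 + 1/(-22 + 84)) = √(169 + 1/62) = √(10479/62) = √649698/62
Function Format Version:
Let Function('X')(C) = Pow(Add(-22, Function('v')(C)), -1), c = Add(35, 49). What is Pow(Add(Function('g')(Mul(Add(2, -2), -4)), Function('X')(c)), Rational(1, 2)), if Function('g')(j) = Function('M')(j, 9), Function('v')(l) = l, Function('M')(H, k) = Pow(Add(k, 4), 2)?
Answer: Mul(Rational(1, 62), Pow(649698, Rational(1, 2))) ≈ 13.001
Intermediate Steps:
Function('M')(H, k) = Pow(Add(4, k), 2)
c = 84
Function('g')(j) = 169 (Function('g')(j) = Pow(Add(4, 9), 2) = Pow(13, 2) = 169)
Function('X')(C) = Pow(Add(-22, C), -1)
Pow(Add(Function('g')(Mul(Add(2, -2), -4)), Function('X')(c)), Rational(1, 2)) = Pow(Add(169, Pow(Add(-22, 84), -1)), Rational(1, 2)) = Pow(Add(169, Pow(62, -1)), Rational(1, 2)) = Pow(Add(169, Rational(1, 62)), Rational(1, 2)) = Pow(Rational(10479, 62), Rational(1, 2)) = Mul(Rational(1, 62), Pow(649698, Rational(1, 2)))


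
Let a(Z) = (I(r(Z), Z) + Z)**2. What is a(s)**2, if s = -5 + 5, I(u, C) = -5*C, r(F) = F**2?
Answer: 0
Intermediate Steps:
s = 0
a(Z) = 16*Z**2 (a(Z) = (-5*Z + Z)**2 = (-4*Z)**2 = 16*Z**2)
a(s)**2 = (16*0**2)**2 = (16*0)**2 = 0**2 = 0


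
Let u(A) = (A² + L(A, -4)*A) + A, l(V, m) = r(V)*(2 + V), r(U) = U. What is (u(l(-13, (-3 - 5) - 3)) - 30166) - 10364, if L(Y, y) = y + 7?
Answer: -19509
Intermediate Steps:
L(Y, y) = 7 + y
l(V, m) = V*(2 + V)
u(A) = A² + 4*A (u(A) = (A² + (7 - 4)*A) + A = (A² + 3*A) + A = A² + 4*A)
(u(l(-13, (-3 - 5) - 3)) - 30166) - 10364 = ((-13*(2 - 13))*(4 - 13*(2 - 13)) - 30166) - 10364 = ((-13*(-11))*(4 - 13*(-11)) - 30166) - 10364 = (143*(4 + 143) - 30166) - 10364 = (143*147 - 30166) - 10364 = (21021 - 30166) - 10364 = -9145 - 10364 = -19509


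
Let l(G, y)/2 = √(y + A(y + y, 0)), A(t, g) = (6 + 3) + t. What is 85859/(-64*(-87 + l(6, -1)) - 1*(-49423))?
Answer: 4721472269/3023911777 + 10989952*√6/3023911777 ≈ 1.5703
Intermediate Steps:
A(t, g) = 9 + t
l(G, y) = 2*√(9 + 3*y) (l(G, y) = 2*√(y + (9 + (y + y))) = 2*√(y + (9 + 2*y)) = 2*√(9 + 3*y))
85859/(-64*(-87 + l(6, -1)) - 1*(-49423)) = 85859/(-64*(-87 + 2*√(9 + 3*(-1))) - 1*(-49423)) = 85859/(-64*(-87 + 2*√(9 - 3)) + 49423) = 85859/(-64*(-87 + 2*√6) + 49423) = 85859/((5568 - 128*√6) + 49423) = 85859/(54991 - 128*√6)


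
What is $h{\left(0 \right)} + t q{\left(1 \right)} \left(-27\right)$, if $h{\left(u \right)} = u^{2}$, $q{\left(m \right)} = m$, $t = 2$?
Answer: $-54$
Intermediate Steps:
$h{\left(0 \right)} + t q{\left(1 \right)} \left(-27\right) = 0^{2} + 2 \cdot 1 \left(-27\right) = 0 + 2 \left(-27\right) = 0 - 54 = -54$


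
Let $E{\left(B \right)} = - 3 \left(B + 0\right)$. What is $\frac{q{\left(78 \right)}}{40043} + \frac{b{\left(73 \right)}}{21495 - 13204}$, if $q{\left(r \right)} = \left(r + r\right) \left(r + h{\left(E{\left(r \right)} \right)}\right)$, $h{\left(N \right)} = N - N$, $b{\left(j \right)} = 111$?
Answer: $\frac{105329661}{331996513} \approx 0.31726$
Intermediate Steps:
$E{\left(B \right)} = - 3 B$
$h{\left(N \right)} = 0$
$q{\left(r \right)} = 2 r^{2}$ ($q{\left(r \right)} = \left(r + r\right) \left(r + 0\right) = 2 r r = 2 r^{2}$)
$\frac{q{\left(78 \right)}}{40043} + \frac{b{\left(73 \right)}}{21495 - 13204} = \frac{2 \cdot 78^{2}}{40043} + \frac{111}{21495 - 13204} = 2 \cdot 6084 \cdot \frac{1}{40043} + \frac{111}{21495 - 13204} = 12168 \cdot \frac{1}{40043} + \frac{111}{8291} = \frac{12168}{40043} + 111 \cdot \frac{1}{8291} = \frac{12168}{40043} + \frac{111}{8291} = \frac{105329661}{331996513}$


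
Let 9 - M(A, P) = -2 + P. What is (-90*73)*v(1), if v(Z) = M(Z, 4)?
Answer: -45990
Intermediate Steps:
M(A, P) = 11 - P (M(A, P) = 9 - (-2 + P) = 9 + (2 - P) = 11 - P)
v(Z) = 7 (v(Z) = 11 - 1*4 = 11 - 4 = 7)
(-90*73)*v(1) = -90*73*7 = -6570*7 = -45990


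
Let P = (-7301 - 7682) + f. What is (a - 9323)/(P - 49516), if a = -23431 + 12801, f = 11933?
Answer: 6651/17522 ≈ 0.37958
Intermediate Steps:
P = -3050 (P = (-7301 - 7682) + 11933 = -14983 + 11933 = -3050)
a = -10630
(a - 9323)/(P - 49516) = (-10630 - 9323)/(-3050 - 49516) = -19953/(-52566) = -19953*(-1/52566) = 6651/17522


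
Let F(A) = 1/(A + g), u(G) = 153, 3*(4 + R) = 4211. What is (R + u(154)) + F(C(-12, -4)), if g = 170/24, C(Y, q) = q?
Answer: 172382/111 ≈ 1553.0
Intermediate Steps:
R = 4199/3 (R = -4 + (1/3)*4211 = -4 + 4211/3 = 4199/3 ≈ 1399.7)
g = 85/12 (g = 170*(1/24) = 85/12 ≈ 7.0833)
F(A) = 1/(85/12 + A) (F(A) = 1/(A + 85/12) = 1/(85/12 + A))
(R + u(154)) + F(C(-12, -4)) = (4199/3 + 153) + 12/(85 + 12*(-4)) = 4658/3 + 12/(85 - 48) = 4658/3 + 12/37 = 172382/111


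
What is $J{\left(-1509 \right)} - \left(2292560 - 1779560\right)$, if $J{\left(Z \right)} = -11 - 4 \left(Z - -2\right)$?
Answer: $-506983$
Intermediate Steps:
$J{\left(Z \right)} = -19 - 4 Z$ ($J{\left(Z \right)} = -11 - 4 \left(Z + 2\right) = -11 - 4 \left(2 + Z\right) = -11 - \left(8 + 4 Z\right) = -19 - 4 Z$)
$J{\left(-1509 \right)} - \left(2292560 - 1779560\right) = \left(-19 - -6036\right) - \left(2292560 - 1779560\right) = \left(-19 + 6036\right) - 513000 = 6017 - 513000 = -506983$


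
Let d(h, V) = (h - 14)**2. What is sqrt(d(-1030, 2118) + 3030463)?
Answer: sqrt(4120399) ≈ 2029.9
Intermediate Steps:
d(h, V) = (-14 + h)**2
sqrt(d(-1030, 2118) + 3030463) = sqrt((-14 - 1030)**2 + 3030463) = sqrt((-1044)**2 + 3030463) = sqrt(1089936 + 3030463) = sqrt(4120399)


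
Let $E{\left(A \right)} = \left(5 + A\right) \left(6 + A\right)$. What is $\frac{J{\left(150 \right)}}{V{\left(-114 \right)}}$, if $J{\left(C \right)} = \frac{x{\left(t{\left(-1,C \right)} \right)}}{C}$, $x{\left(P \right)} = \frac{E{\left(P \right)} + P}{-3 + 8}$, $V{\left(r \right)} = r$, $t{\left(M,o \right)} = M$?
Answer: $- \frac{1}{4500} \approx -0.00022222$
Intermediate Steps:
$x{\left(P \right)} = 6 + \frac{P^{2}}{5} + \frac{12 P}{5}$ ($x{\left(P \right)} = \frac{\left(30 + P^{2} + 11 P\right) + P}{-3 + 8} = \frac{30 + P^{2} + 12 P}{5} = \left(30 + P^{2} + 12 P\right) \frac{1}{5} = 6 + \frac{P^{2}}{5} + \frac{12 P}{5}$)
$J{\left(C \right)} = \frac{19}{5 C}$ ($J{\left(C \right)} = \frac{6 + \frac{\left(-1\right)^{2}}{5} + \frac{12}{5} \left(-1\right)}{C} = \frac{6 + \frac{1}{5} \cdot 1 - \frac{12}{5}}{C} = \frac{6 + \frac{1}{5} - \frac{12}{5}}{C} = \frac{19}{5 C}$)
$\frac{J{\left(150 \right)}}{V{\left(-114 \right)}} = \frac{\frac{19}{5} \cdot \frac{1}{150}}{-114} = \frac{19}{5} \cdot \frac{1}{150} \left(- \frac{1}{114}\right) = \frac{19}{750} \left(- \frac{1}{114}\right) = - \frac{1}{4500}$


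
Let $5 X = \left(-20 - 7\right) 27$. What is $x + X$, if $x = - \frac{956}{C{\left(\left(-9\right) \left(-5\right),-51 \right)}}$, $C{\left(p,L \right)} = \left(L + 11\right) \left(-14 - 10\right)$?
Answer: $- \frac{35231}{240} \approx -146.8$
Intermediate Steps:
$C{\left(p,L \right)} = -264 - 24 L$ ($C{\left(p,L \right)} = \left(11 + L\right) \left(-24\right) = -264 - 24 L$)
$x = - \frac{239}{240}$ ($x = - \frac{956}{-264 - -1224} = - \frac{956}{-264 + 1224} = - \frac{956}{960} = \left(-956\right) \frac{1}{960} = - \frac{239}{240} \approx -0.99583$)
$X = - \frac{729}{5}$ ($X = \frac{\left(-20 - 7\right) 27}{5} = \frac{\left(-27\right) 27}{5} = \frac{1}{5} \left(-729\right) = - \frac{729}{5} \approx -145.8$)
$x + X = - \frac{239}{240} - \frac{729}{5} = - \frac{35231}{240}$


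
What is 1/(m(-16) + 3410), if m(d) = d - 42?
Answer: 1/3352 ≈ 0.00029833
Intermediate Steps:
m(d) = -42 + d
1/(m(-16) + 3410) = 1/((-42 - 16) + 3410) = 1/(-58 + 3410) = 1/3352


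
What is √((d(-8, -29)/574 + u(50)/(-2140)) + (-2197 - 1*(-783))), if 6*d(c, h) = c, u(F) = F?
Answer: I*√48005516707806/184254 ≈ 37.604*I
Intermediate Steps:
d(c, h) = c/6
√((d(-8, -29)/574 + u(50)/(-2140)) + (-2197 - 1*(-783))) = √((((⅙)*(-8))/574 + 50/(-2140)) + (-2197 - 1*(-783))) = √((-4/3*1/574 + 50*(-1/2140)) + (-2197 + 783)) = √((-2/861 - 5/214) - 1414) = √(-4733/184254 - 1414) = √(-260539889/184254) = I*√48005516707806/184254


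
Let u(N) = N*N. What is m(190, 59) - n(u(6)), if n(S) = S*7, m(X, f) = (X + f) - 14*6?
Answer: -87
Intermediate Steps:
u(N) = N**2
m(X, f) = -84 + X + f (m(X, f) = (X + f) - 84 = -84 + X + f)
n(S) = 7*S
m(190, 59) - n(u(6)) = (-84 + 190 + 59) - 7*6**2 = 165 - 7*36 = 165 - 1*252 = 165 - 252 = -87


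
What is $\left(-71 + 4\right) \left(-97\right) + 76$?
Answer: $6575$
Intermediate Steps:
$\left(-71 + 4\right) \left(-97\right) + 76 = \left(-67\right) \left(-97\right) + 76 = 6499 + 76 = 6575$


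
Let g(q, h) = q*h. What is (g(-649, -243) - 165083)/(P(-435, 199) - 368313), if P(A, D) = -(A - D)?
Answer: 7376/367679 ≈ 0.020061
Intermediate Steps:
P(A, D) = D - A
g(q, h) = h*q
(g(-649, -243) - 165083)/(P(-435, 199) - 368313) = (-243*(-649) - 165083)/((199 - 1*(-435)) - 368313) = (157707 - 165083)/((199 + 435) - 368313) = -7376/(634 - 368313) = -7376/(-367679) = -7376*(-1/367679) = 7376/367679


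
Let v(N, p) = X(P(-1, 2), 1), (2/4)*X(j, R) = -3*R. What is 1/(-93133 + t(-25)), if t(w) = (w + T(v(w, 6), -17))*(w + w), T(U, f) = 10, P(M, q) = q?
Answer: -1/92383 ≈ -1.0825e-5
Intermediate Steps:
X(j, R) = -6*R (X(j, R) = 2*(-3*R) = -6*R)
v(N, p) = -6 (v(N, p) = -6*1 = -6)
t(w) = 2*w*(10 + w) (t(w) = (w + 10)*(w + w) = (10 + w)*(2*w) = 2*w*(10 + w))
1/(-93133 + t(-25)) = 1/(-93133 + 2*(-25)*(10 - 25)) = 1/(-93133 + 2*(-25)*(-15)) = 1/(-93133 + 750) = 1/(-92383) = -1/92383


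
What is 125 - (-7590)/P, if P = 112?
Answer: 10795/56 ≈ 192.77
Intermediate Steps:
125 - (-7590)/P = 125 - (-7590)/112 = 125 - 110*(-69/112) = 125 + 3795/56 = 10795/56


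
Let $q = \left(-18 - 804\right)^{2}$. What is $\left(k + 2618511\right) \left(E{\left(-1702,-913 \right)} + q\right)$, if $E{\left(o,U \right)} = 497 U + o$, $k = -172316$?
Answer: $538703509095$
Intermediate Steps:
$E{\left(o,U \right)} = o + 497 U$
$q = 675684$ ($q = \left(-822\right)^{2} = 675684$)
$\left(k + 2618511\right) \left(E{\left(-1702,-913 \right)} + q\right) = \left(-172316 + 2618511\right) \left(\left(-1702 + 497 \left(-913\right)\right) + 675684\right) = 2446195 \left(\left(-1702 - 453761\right) + 675684\right) = 2446195 \left(-455463 + 675684\right) = 2446195 \cdot 220221 = 538703509095$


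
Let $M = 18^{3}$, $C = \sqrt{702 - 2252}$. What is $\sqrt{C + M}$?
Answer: $\sqrt{5832 + 5 i \sqrt{62}} \approx 76.368 + 0.2578 i$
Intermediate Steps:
$C = 5 i \sqrt{62}$ ($C = \sqrt{-1550} = 5 i \sqrt{62} \approx 39.37 i$)
$M = 5832$
$\sqrt{C + M} = \sqrt{5 i \sqrt{62} + 5832} = \sqrt{5832 + 5 i \sqrt{62}}$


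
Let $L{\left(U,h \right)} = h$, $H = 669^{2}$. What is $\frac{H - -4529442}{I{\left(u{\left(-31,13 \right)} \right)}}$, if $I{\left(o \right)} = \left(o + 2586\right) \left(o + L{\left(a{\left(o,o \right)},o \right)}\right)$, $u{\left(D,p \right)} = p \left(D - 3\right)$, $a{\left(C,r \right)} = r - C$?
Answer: $- \frac{4977003}{1895296} \approx -2.626$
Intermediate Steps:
$H = 447561$
$u{\left(D,p \right)} = p \left(-3 + D\right)$
$I{\left(o \right)} = 2 o \left(2586 + o\right)$ ($I{\left(o \right)} = \left(o + 2586\right) \left(o + o\right) = \left(2586 + o\right) 2 o = 2 o \left(2586 + o\right)$)
$\frac{H - -4529442}{I{\left(u{\left(-31,13 \right)} \right)}} = \frac{447561 - -4529442}{2 \cdot 13 \left(-3 - 31\right) \left(2586 + 13 \left(-3 - 31\right)\right)} = \frac{447561 + 4529442}{2 \cdot 13 \left(-34\right) \left(2586 + 13 \left(-34\right)\right)} = \frac{4977003}{2 \left(-442\right) \left(2586 - 442\right)} = \frac{4977003}{2 \left(-442\right) 2144} = \frac{4977003}{-1895296} = 4977003 \left(- \frac{1}{1895296}\right) = - \frac{4977003}{1895296}$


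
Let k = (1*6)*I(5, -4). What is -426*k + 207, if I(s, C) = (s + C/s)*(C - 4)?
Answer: 430443/5 ≈ 86089.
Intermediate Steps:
I(s, C) = (-4 + C)*(s + C/s) (I(s, C) = (s + C/s)*(-4 + C) = (-4 + C)*(s + C/s))
k = -1008/5 (k = (1*6)*(((-4)² - 4*(-4) + 5²*(-4 - 4))/5) = 6*((16 + 16 + 25*(-8))/5) = 6*((16 + 16 - 200)/5) = 6*((⅕)*(-168)) = 6*(-168/5) = -1008/5 ≈ -201.60)
-426*k + 207 = -426*(-1008/5) + 207 = 429408/5 + 207 = 430443/5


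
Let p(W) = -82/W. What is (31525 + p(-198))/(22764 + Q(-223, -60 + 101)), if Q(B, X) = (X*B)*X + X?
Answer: -1560508/17426871 ≈ -0.089546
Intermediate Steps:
Q(B, X) = X + B*X² (Q(B, X) = (B*X)*X + X = B*X² + X = X + B*X²)
(31525 + p(-198))/(22764 + Q(-223, -60 + 101)) = (31525 - 82/(-198))/(22764 + (-60 + 101)*(1 - 223*(-60 + 101))) = (31525 - 82*(-1/198))/(22764 + 41*(1 - 223*41)) = (31525 + 41/99)/(22764 + 41*(1 - 9143)) = 3121016/(99*(22764 + 41*(-9142))) = 3121016/(99*(22764 - 374822)) = (3121016/99)/(-352058) = (3121016/99)*(-1/352058) = -1560508/17426871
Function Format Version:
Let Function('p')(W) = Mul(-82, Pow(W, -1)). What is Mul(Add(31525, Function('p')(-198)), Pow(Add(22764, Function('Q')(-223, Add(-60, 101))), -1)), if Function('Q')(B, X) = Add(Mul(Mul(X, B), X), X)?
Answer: Rational(-1560508, 17426871) ≈ -0.089546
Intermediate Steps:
Function('Q')(B, X) = Add(X, Mul(B, Pow(X, 2))) (Function('Q')(B, X) = Add(Mul(Mul(B, X), X), X) = Add(Mul(B, Pow(X, 2)), X) = Add(X, Mul(B, Pow(X, 2))))
Mul(Add(31525, Function('p')(-198)), Pow(Add(22764, Function('Q')(-223, Add(-60, 101))), -1)) = Mul(Add(31525, Mul(-82, Pow(-198, -1))), Pow(Add(22764, Mul(Add(-60, 101), Add(1, Mul(-223, Add(-60, 101))))), -1)) = Mul(Add(31525, Mul(-82, Rational(-1, 198))), Pow(Add(22764, Mul(41, Add(1, Mul(-223, 41)))), -1)) = Mul(Add(31525, Rational(41, 99)), Pow(Add(22764, Mul(41, Add(1, -9143))), -1)) = Mul(Rational(3121016, 99), Pow(Add(22764, Mul(41, -9142)), -1)) = Mul(Rational(3121016, 99), Pow(Add(22764, -374822), -1)) = Mul(Rational(3121016, 99), Pow(-352058, -1)) = Mul(Rational(3121016, 99), Rational(-1, 352058)) = Rational(-1560508, 17426871)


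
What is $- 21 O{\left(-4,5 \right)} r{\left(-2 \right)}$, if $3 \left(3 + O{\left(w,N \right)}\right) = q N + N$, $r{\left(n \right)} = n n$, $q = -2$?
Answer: $392$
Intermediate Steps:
$r{\left(n \right)} = n^{2}$
$O{\left(w,N \right)} = -3 - \frac{N}{3}$ ($O{\left(w,N \right)} = -3 + \frac{- 2 N + N}{3} = -3 + \frac{\left(-1\right) N}{3} = -3 - \frac{N}{3}$)
$- 21 O{\left(-4,5 \right)} r{\left(-2 \right)} = - 21 \left(-3 - \frac{5}{3}\right) \left(-2\right)^{2} = - 21 \left(-3 - \frac{5}{3}\right) 4 = \left(-21\right) \left(- \frac{14}{3}\right) 4 = 98 \cdot 4 = 392$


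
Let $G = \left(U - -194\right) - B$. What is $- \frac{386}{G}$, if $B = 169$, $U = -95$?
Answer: $\frac{193}{35} \approx 5.5143$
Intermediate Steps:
$G = -70$ ($G = \left(-95 - -194\right) - 169 = \left(-95 + 194\right) - 169 = 99 - 169 = -70$)
$- \frac{386}{G} = - \frac{386}{-70} = \left(-386\right) \left(- \frac{1}{70}\right) = \frac{193}{35}$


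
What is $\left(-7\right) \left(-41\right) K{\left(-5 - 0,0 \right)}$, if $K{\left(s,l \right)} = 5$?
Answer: $1435$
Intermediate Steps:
$\left(-7\right) \left(-41\right) K{\left(-5 - 0,0 \right)} = \left(-7\right) \left(-41\right) 5 = 287 \cdot 5 = 1435$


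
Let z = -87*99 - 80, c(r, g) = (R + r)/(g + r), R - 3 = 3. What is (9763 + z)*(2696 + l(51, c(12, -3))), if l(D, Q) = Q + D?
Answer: 2941430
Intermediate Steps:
R = 6 (R = 3 + 3 = 6)
c(r, g) = (6 + r)/(g + r)
l(D, Q) = D + Q
z = -8693 (z = -8613 - 80 = -8693)
(9763 + z)*(2696 + l(51, c(12, -3))) = (9763 - 8693)*(2696 + (51 + (6 + 12)/(-3 + 12))) = 1070*(2696 + (51 + 18/9)) = 1070*(2696 + (51 + (⅑)*18)) = 1070*(2696 + (51 + 2)) = 1070*(2696 + 53) = 1070*2749 = 2941430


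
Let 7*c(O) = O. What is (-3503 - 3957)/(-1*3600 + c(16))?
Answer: 13055/6296 ≈ 2.0735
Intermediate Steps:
c(O) = O/7
(-3503 - 3957)/(-1*3600 + c(16)) = (-3503 - 3957)/(-1*3600 + (⅐)*16) = -7460/(-3600 + 16/7) = -7460/(-25184/7) = -7460*(-7/25184) = 13055/6296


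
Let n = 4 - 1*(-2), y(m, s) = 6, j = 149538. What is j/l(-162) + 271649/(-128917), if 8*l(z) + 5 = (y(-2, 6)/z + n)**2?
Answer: 28105797111187/717938773 ≈ 39148.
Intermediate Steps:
n = 6 (n = 4 + 2 = 6)
l(z) = -5/8 + (6 + 6/z)**2/8 (l(z) = -5/8 + (6/z + 6)**2/8 = -5/8 + (6 + 6/z)**2/8)
j/l(-162) + 271649/(-128917) = 149538/(31/8 + 9/(-162) + (9/2)/(-162)**2) + 271649/(-128917) = 149538/(31/8 + 9*(-1/162) + (9/2)*(1/26244)) + 271649*(-1/128917) = 149538/(31/8 - 1/18 + 1/5832) - 271649/128917 = 149538/(5569/1458) - 271649/128917 = 149538*(1458/5569) - 271649/128917 = 218026404/5569 - 271649/128917 = 28105797111187/717938773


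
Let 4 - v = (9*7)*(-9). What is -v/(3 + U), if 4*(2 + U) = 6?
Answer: -1142/5 ≈ -228.40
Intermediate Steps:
U = -½ (U = -2 + (¼)*6 = -2 + 3/2 = -½ ≈ -0.50000)
v = 571 (v = 4 - 9*7*(-9) = 4 - 63*(-9) = 4 - 1*(-567) = 4 + 567 = 571)
-v/(3 + U) = -571/(3 - ½) = -571/5/2 = -2*571/5 = -1*1142/5 = -1142/5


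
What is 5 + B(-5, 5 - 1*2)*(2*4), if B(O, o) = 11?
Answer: 93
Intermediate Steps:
5 + B(-5, 5 - 1*2)*(2*4) = 5 + 11*(2*4) = 5 + 11*8 = 5 + 88 = 93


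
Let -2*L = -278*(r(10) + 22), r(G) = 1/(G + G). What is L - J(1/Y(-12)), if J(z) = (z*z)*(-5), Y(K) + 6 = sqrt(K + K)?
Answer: (91961*I + 183897*sqrt(6))/(30*(I + 2*sqrt(6))) ≈ 3065.0 + 0.08165*I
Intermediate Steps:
r(G) = 1/(2*G)
Y(K) = -6 + sqrt(2)*sqrt(K) (Y(K) = -6 + sqrt(K + K) = -6 + sqrt(2*K) = -6 + sqrt(2)*sqrt(K))
J(z) = -5*z**2 (J(z) = z**2*(-5) = -5*z**2)
L = 61299/20 (L = -(-139)*((1/2)/10 + 22) = -(-139)*((1/2)*(1/10) + 22) = -(-139)*(1/20 + 22) = -(-139)*441/20 = -1/2*(-61299/10) = 61299/20 ≈ 3064.9)
L - J(1/Y(-12)) = 61299/20 - (-5)*(1/(-6 + sqrt(2)*sqrt(-12)))**2 = 61299/20 - (-5)*(1/(-6 + sqrt(2)*(2*I*sqrt(3))))**2 = 61299/20 - (-5)*(1/(-6 + 2*I*sqrt(6)))**2 = 61299/20 - (-5)/(-6 + 2*I*sqrt(6))**2 = 61299/20 + 5/(-6 + 2*I*sqrt(6))**2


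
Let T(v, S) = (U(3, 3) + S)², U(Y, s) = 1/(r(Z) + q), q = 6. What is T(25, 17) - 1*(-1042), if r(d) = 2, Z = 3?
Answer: 85457/64 ≈ 1335.3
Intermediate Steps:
U(Y, s) = ⅛ (U(Y, s) = 1/(2 + 6) = 1/8 = ⅛)
T(v, S) = (⅛ + S)²
T(25, 17) - 1*(-1042) = (1 + 8*17)²/64 - 1*(-1042) = (1 + 136)²/64 + 1042 = (1/64)*137² + 1042 = (1/64)*18769 + 1042 = 18769/64 + 1042 = 85457/64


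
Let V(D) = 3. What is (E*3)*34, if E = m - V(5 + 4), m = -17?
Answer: -2040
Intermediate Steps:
E = -20 (E = -17 - 1*3 = -17 - 3 = -20)
(E*3)*34 = -20*3*34 = -60*34 = -2040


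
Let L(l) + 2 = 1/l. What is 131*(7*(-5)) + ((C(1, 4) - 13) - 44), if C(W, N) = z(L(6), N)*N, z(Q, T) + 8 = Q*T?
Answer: -14110/3 ≈ -4703.3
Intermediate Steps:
L(l) = -2 + 1/l
z(Q, T) = -8 + Q*T
C(W, N) = N*(-8 - 11*N/6) (C(W, N) = (-8 + (-2 + 1/6)*N)*N = (-8 + (-2 + ⅙)*N)*N = (-8 - 11*N/6)*N = N*(-8 - 11*N/6))
131*(7*(-5)) + ((C(1, 4) - 13) - 44) = 131*(7*(-5)) + ((-⅙*4*(48 + 11*4) - 13) - 44) = 131*(-35) + ((-⅙*4*(48 + 44) - 13) - 44) = -4585 + ((-⅙*4*92 - 13) - 44) = -4585 + ((-184/3 - 13) - 44) = -4585 + (-223/3 - 44) = -4585 - 355/3 = -14110/3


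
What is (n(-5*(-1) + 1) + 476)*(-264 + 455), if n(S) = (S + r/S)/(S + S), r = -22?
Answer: 3274313/36 ≈ 90953.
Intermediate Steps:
n(S) = (S - 22/S)/(2*S) (n(S) = (S - 22/S)/(S + S) = (S - 22/S)/((2*S)) = (S - 22/S)*(1/(2*S)) = (S - 22/S)/(2*S))
(n(-5*(-1) + 1) + 476)*(-264 + 455) = ((1/2 - 11/(-5*(-1) + 1)**2) + 476)*(-264 + 455) = ((1/2 - 11/(5 + 1)**2) + 476)*191 = ((1/2 - 11/6**2) + 476)*191 = ((1/2 - 11*1/36) + 476)*191 = ((1/2 - 11/36) + 476)*191 = (7/36 + 476)*191 = (17143/36)*191 = 3274313/36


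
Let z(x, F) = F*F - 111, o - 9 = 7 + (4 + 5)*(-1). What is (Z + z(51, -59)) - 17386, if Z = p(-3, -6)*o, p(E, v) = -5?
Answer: -14051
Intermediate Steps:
o = 7 (o = 9 + (7 + (4 + 5)*(-1)) = 9 + (7 + 9*(-1)) = 9 + (7 - 9) = 9 - 2 = 7)
z(x, F) = -111 + F² (z(x, F) = F² - 111 = -111 + F²)
Z = -35 (Z = -5*7 = -35)
(Z + z(51, -59)) - 17386 = (-35 + (-111 + (-59)²)) - 17386 = (-35 + (-111 + 3481)) - 17386 = (-35 + 3370) - 17386 = 3335 - 17386 = -14051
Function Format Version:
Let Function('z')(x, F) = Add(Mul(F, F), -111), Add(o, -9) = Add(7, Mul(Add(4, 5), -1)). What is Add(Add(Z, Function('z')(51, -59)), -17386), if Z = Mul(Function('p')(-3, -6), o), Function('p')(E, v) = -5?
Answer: -14051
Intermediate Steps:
o = 7 (o = Add(9, Add(7, Mul(Add(4, 5), -1))) = Add(9, Add(7, Mul(9, -1))) = Add(9, Add(7, -9)) = Add(9, -2) = 7)
Function('z')(x, F) = Add(-111, Pow(F, 2)) (Function('z')(x, F) = Add(Pow(F, 2), -111) = Add(-111, Pow(F, 2)))
Z = -35 (Z = Mul(-5, 7) = -35)
Add(Add(Z, Function('z')(51, -59)), -17386) = Add(Add(-35, Add(-111, Pow(-59, 2))), -17386) = Add(Add(-35, Add(-111, 3481)), -17386) = Add(Add(-35, 3370), -17386) = Add(3335, -17386) = -14051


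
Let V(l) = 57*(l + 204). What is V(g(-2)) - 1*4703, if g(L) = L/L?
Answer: 6982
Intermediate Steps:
g(L) = 1
V(l) = 11628 + 57*l (V(l) = 57*(204 + l) = 11628 + 57*l)
V(g(-2)) - 1*4703 = (11628 + 57*1) - 1*4703 = (11628 + 57) - 4703 = 11685 - 4703 = 6982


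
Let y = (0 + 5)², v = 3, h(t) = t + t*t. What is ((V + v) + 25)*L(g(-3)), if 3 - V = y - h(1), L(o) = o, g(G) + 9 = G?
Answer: -96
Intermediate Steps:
h(t) = t + t²
g(G) = -9 + G
y = 25 (y = 5² = 25)
V = -20 (V = 3 - (25 - (1 + 1)) = 3 - (25 - 2) = 3 - 1*23 = 3 - 23 = -20)
((V + v) + 25)*L(g(-3)) = ((-20 + 3) + 25)*(-9 - 3) = (-17 + 25)*(-12) = 8*(-12) = -96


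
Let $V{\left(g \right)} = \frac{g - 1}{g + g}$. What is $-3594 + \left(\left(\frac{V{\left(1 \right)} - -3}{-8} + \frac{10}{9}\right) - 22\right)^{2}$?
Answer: $- \frac{16287335}{5184} \approx -3141.8$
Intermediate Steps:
$V{\left(g \right)} = \frac{-1 + g}{2 g}$
$-3594 + \left(\left(\frac{V{\left(1 \right)} - -3}{-8} + \frac{10}{9}\right) - 22\right)^{2} = -3594 + \left(\left(\frac{\frac{-1 + 1}{2 \cdot 1} - -3}{-8} + \frac{10}{9}\right) - 22\right)^{2} = -3594 + \left(\left(\left(\frac{1}{2} \cdot 1 \cdot 0 + 3\right) \left(- \frac{1}{8}\right) + 10 \cdot \frac{1}{9}\right) - 22\right)^{2} = -3594 + \left(\left(\left(0 + 3\right) \left(- \frac{1}{8}\right) + \frac{10}{9}\right) - 22\right)^{2} = -3594 + \left(\left(3 \left(- \frac{1}{8}\right) + \frac{10}{9}\right) - 22\right)^{2} = -3594 + \left(\left(- \frac{3}{8} + \frac{10}{9}\right) - 22\right)^{2} = -3594 + \left(\frac{53}{72} - 22\right)^{2} = -3594 + \left(- \frac{1531}{72}\right)^{2} = -3594 + \frac{2343961}{5184} = - \frac{16287335}{5184}$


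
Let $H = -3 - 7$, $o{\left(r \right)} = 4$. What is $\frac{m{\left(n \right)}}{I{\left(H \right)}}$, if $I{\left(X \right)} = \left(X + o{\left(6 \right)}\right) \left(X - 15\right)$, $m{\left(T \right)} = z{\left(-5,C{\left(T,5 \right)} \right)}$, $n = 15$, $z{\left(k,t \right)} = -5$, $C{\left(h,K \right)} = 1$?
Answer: $- \frac{1}{30} \approx -0.033333$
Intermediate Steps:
$H = -10$ ($H = -3 - 7 = -10$)
$m{\left(T \right)} = -5$
$I{\left(X \right)} = \left(-15 + X\right) \left(4 + X\right)$ ($I{\left(X \right)} = \left(X + 4\right) \left(X - 15\right) = \left(4 + X\right) \left(-15 + X\right) = \left(-15 + X\right) \left(4 + X\right)$)
$\frac{m{\left(n \right)}}{I{\left(H \right)}} = - \frac{5}{-60 + \left(-10\right)^{2} - -110} = - \frac{5}{-60 + 100 + 110} = - \frac{5}{150} = \left(-5\right) \frac{1}{150} = - \frac{1}{30}$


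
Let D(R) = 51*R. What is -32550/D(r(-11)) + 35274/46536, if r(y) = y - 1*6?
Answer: 85851631/2241484 ≈ 38.301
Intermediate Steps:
r(y) = -6 + y (r(y) = y - 6 = -6 + y)
-32550/D(r(-11)) + 35274/46536 = -32550*1/(51*(-6 - 11)) + 35274/46536 = -32550/(51*(-17)) + 35274*(1/46536) = -32550/(-867) + 5879/7756 = -32550*(-1/867) + 5879/7756 = 10850/289 + 5879/7756 = 85851631/2241484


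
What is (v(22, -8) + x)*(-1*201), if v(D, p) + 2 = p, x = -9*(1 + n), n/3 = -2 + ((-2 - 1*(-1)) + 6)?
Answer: 20100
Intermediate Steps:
n = 9 (n = 3*(-2 + ((-2 - 1*(-1)) + 6)) = 3*(-2 + ((-2 + 1) + 6)) = 3*(-2 + (-1 + 6)) = 3*(-2 + 5) = 3*3 = 9)
x = -90 (x = -9*(1 + 9) = -9*10 = -90)
v(D, p) = -2 + p
(v(22, -8) + x)*(-1*201) = ((-2 - 8) - 90)*(-1*201) = (-10 - 90)*(-201) = -100*(-201) = 20100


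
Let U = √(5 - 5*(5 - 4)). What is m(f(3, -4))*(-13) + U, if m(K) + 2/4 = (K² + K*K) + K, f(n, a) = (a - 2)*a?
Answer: -30563/2 ≈ -15282.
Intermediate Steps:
U = 0 (U = √(5 - 5*1) = √(5 - 5) = √0 = 0)
f(n, a) = a*(-2 + a) (f(n, a) = (-2 + a)*a = a*(-2 + a))
m(K) = -½ + K + 2*K² (m(K) = -½ + ((K² + K*K) + K) = -½ + ((K² + K²) + K) = -½ + (2*K² + K) = -½ + (K + 2*K²) = -½ + K + 2*K²)
m(f(3, -4))*(-13) + U = (-½ - 4*(-2 - 4) + 2*(-4*(-2 - 4))²)*(-13) + 0 = (-½ - 4*(-6) + 2*(-4*(-6))²)*(-13) + 0 = (-½ + 24 + 2*24²)*(-13) + 0 = (-½ + 24 + 2*576)*(-13) + 0 = (-½ + 24 + 1152)*(-13) + 0 = (2351/2)*(-13) + 0 = -30563/2 + 0 = -30563/2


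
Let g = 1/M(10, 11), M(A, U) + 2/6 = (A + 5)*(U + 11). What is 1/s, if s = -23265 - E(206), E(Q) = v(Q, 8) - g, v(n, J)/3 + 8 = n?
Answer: -989/23596548 ≈ -4.1913e-5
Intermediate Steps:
v(n, J) = -24 + 3*n
M(A, U) = -1/3 + (5 + A)*(11 + U) (M(A, U) = -1/3 + (A + 5)*(U + 11) = -1/3 + (5 + A)*(11 + U))
g = 3/989 (g = 1/(164/3 + 5*11 + 11*10 + 10*11) = 1/(164/3 + 55 + 110 + 110) = 1/(989/3) = 3/989 ≈ 0.0030334)
E(Q) = -23739/989 + 3*Q (E(Q) = (-24 + 3*Q) - 1*3/989 = (-24 + 3*Q) - 3/989 = -23739/989 + 3*Q)
s = -23596548/989 (s = -23265 - (-23739/989 + 3*206) = -23265 - (-23739/989 + 618) = -23265 - 1*587463/989 = -23265 - 587463/989 = -23596548/989 ≈ -23859.)
1/s = 1/(-23596548/989) = -989/23596548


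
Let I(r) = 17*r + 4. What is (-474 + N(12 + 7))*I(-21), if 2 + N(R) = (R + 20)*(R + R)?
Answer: -355118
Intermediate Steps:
N(R) = -2 + 2*R*(20 + R) (N(R) = -2 + (R + 20)*(R + R) = -2 + (20 + R)*(2*R) = -2 + 2*R*(20 + R))
I(r) = 4 + 17*r
(-474 + N(12 + 7))*I(-21) = (-474 + (-2 + 2*(12 + 7)**2 + 40*(12 + 7)))*(4 + 17*(-21)) = (-474 + (-2 + 2*19**2 + 40*19))*(4 - 357) = (-474 + (-2 + 2*361 + 760))*(-353) = (-474 + (-2 + 722 + 760))*(-353) = (-474 + 1480)*(-353) = 1006*(-353) = -355118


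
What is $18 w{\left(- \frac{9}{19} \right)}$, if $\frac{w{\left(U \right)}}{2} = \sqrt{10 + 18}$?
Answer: $72 \sqrt{7} \approx 190.49$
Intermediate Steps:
$w{\left(U \right)} = 4 \sqrt{7}$ ($w{\left(U \right)} = 2 \sqrt{10 + 18} = 2 \sqrt{28} = 2 \cdot 2 \sqrt{7} = 4 \sqrt{7}$)
$18 w{\left(- \frac{9}{19} \right)} = 18 \cdot 4 \sqrt{7} = 72 \sqrt{7}$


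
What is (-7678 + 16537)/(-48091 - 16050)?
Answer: -8859/64141 ≈ -0.13812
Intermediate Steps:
(-7678 + 16537)/(-48091 - 16050) = 8859/(-64141) = 8859*(-1/64141) = -8859/64141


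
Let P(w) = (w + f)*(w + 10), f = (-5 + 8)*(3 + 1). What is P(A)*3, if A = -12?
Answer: 0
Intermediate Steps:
f = 12 (f = 3*4 = 12)
P(w) = (10 + w)*(12 + w) (P(w) = (w + 12)*(w + 10) = (12 + w)*(10 + w) = (10 + w)*(12 + w))
P(A)*3 = (120 + (-12)² + 22*(-12))*3 = (120 + 144 - 264)*3 = 0*3 = 0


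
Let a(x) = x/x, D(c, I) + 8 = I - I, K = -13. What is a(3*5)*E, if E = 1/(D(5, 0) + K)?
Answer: -1/21 ≈ -0.047619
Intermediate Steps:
D(c, I) = -8 (D(c, I) = -8 + (I - I) = -8 + 0 = -8)
E = -1/21 (E = 1/(-8 - 13) = 1/(-21) = -1/21 ≈ -0.047619)
a(x) = 1
a(3*5)*E = 1*(-1/21) = -1/21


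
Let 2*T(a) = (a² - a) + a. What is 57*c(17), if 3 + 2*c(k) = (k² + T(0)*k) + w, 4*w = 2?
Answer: 32661/4 ≈ 8165.3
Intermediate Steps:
w = ½ (w = (¼)*2 = ½ ≈ 0.50000)
T(a) = a²/2 (T(a) = ((a² - a) + a)/2 = a²/2)
c(k) = -5/4 + k²/2 (c(k) = -3/2 + ((k² + ((½)*0²)*k) + ½)/2 = -3/2 + ((k² + ((½)*0)*k) + ½)/2 = -3/2 + ((k² + 0*k) + ½)/2 = -3/2 + ((k² + 0) + ½)/2 = -3/2 + (k² + ½)/2 = -3/2 + (½ + k²)/2 = -3/2 + (¼ + k²/2) = -5/4 + k²/2)
57*c(17) = 57*(-5/4 + (½)*17²) = 57*(-5/4 + (½)*289) = 57*(-5/4 + 289/2) = 57*(573/4) = 32661/4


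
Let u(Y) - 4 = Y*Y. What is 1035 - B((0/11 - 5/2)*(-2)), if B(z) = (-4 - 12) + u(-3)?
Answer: 1038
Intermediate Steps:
u(Y) = 4 + Y² (u(Y) = 4 + Y*Y = 4 + Y²)
B(z) = -3 (B(z) = (-4 - 12) + (4 + (-3)²) = -16 + (4 + 9) = -16 + 13 = -3)
1035 - B((0/11 - 5/2)*(-2)) = 1035 - 1*(-3) = 1035 + 3 = 1038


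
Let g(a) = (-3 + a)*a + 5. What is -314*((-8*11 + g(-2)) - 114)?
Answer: 58718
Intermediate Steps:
g(a) = 5 + a*(-3 + a) (g(a) = a*(-3 + a) + 5 = 5 + a*(-3 + a))
-314*((-8*11 + g(-2)) - 114) = -314*((-8*11 + (5 + (-2)² - 3*(-2))) - 114) = -314*((-88 + (5 + 4 + 6)) - 114) = -314*((-88 + 15) - 114) = -314*(-73 - 114) = -314*(-187) = 58718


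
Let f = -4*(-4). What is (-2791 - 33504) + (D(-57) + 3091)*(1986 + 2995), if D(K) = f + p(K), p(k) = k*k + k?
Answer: 31339024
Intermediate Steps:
p(k) = k + k**2 (p(k) = k**2 + k = k + k**2)
f = 16
D(K) = 16 + K*(1 + K)
(-2791 - 33504) + (D(-57) + 3091)*(1986 + 2995) = (-2791 - 33504) + ((16 - 57*(1 - 57)) + 3091)*(1986 + 2995) = -36295 + ((16 - 57*(-56)) + 3091)*4981 = -36295 + ((16 + 3192) + 3091)*4981 = -36295 + (3208 + 3091)*4981 = -36295 + 6299*4981 = -36295 + 31375319 = 31339024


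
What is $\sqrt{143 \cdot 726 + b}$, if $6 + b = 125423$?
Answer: $19 \sqrt{635} \approx 478.79$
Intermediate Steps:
$b = 125417$ ($b = -6 + 125423 = 125417$)
$\sqrt{143 \cdot 726 + b} = \sqrt{143 \cdot 726 + 125417} = \sqrt{103818 + 125417} = \sqrt{229235} = 19 \sqrt{635}$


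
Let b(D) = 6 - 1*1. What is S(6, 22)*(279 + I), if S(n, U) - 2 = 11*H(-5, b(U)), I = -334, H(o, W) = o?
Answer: 2915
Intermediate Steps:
b(D) = 5 (b(D) = 6 - 1 = 5)
S(n, U) = -53 (S(n, U) = 2 + 11*(-5) = 2 - 55 = -53)
S(6, 22)*(279 + I) = -53*(279 - 334) = -53*(-55) = 2915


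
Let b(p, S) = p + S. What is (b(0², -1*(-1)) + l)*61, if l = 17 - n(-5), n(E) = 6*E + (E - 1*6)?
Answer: 3599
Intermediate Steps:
n(E) = -6 + 7*E (n(E) = 6*E + (E - 6) = 6*E + (-6 + E) = -6 + 7*E)
b(p, S) = S + p
l = 58 (l = 17 - (-6 + 7*(-5)) = 17 - (-6 - 35) = 17 - 1*(-41) = 17 + 41 = 58)
(b(0², -1*(-1)) + l)*61 = ((-1*(-1) + 0²) + 58)*61 = ((1 + 0) + 58)*61 = (1 + 58)*61 = 59*61 = 3599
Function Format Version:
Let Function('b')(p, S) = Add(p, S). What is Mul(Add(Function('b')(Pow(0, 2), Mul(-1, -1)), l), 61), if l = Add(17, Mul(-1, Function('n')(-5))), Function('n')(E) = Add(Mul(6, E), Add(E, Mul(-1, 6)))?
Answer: 3599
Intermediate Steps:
Function('n')(E) = Add(-6, Mul(7, E)) (Function('n')(E) = Add(Mul(6, E), Add(E, -6)) = Add(Mul(6, E), Add(-6, E)) = Add(-6, Mul(7, E)))
Function('b')(p, S) = Add(S, p)
l = 58 (l = Add(17, Mul(-1, Add(-6, Mul(7, -5)))) = Add(17, Mul(-1, Add(-6, -35))) = Add(17, Mul(-1, -41)) = Add(17, 41) = 58)
Mul(Add(Function('b')(Pow(0, 2), Mul(-1, -1)), l), 61) = Mul(Add(Add(Mul(-1, -1), Pow(0, 2)), 58), 61) = Mul(Add(Add(1, 0), 58), 61) = Mul(Add(1, 58), 61) = Mul(59, 61) = 3599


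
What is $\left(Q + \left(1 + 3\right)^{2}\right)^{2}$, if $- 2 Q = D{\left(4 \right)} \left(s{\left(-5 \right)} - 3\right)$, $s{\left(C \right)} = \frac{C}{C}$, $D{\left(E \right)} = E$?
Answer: $400$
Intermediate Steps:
$s{\left(C \right)} = 1$
$Q = 4$ ($Q = - \frac{4 \left(1 - 3\right)}{2} = - \frac{4 \left(-2\right)}{2} = \left(- \frac{1}{2}\right) \left(-8\right) = 4$)
$\left(Q + \left(1 + 3\right)^{2}\right)^{2} = \left(4 + \left(1 + 3\right)^{2}\right)^{2} = \left(4 + 4^{2}\right)^{2} = \left(4 + 16\right)^{2} = 20^{2} = 400$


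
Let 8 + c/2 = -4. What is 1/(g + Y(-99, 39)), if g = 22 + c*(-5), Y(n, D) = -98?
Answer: 1/44 ≈ 0.022727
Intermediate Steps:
c = -24 (c = -16 + 2*(-4) = -16 - 8 = -24)
g = 142 (g = 22 - 24*(-5) = 22 + 120 = 142)
1/(g + Y(-99, 39)) = 1/(142 - 98) = 1/44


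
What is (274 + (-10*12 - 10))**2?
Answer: 20736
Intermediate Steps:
(274 + (-10*12 - 10))**2 = (274 + (-120 - 10))**2 = (274 - 130)**2 = 144**2 = 20736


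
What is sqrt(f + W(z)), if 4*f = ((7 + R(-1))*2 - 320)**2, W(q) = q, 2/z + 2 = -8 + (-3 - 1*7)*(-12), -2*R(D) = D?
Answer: sqrt(281400845)/110 ≈ 152.50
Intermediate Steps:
R(D) = -D/2
z = 1/55 (z = 2/(-2 + (-8 + (-3 - 1*7)*(-12))) = 2/(-2 + (-8 + (-3 - 7)*(-12))) = 2/(-2 + (-8 - 10*(-12))) = 2/(-2 + (-8 + 120)) = 2/(-2 + 112) = 2/110 = 2*(1/110) = 1/55 ≈ 0.018182)
f = 93025/4 (f = ((7 - 1/2*(-1))*2 - 320)**2/4 = ((7 + 1/2)*2 - 320)**2/4 = ((15/2)*2 - 320)**2/4 = (15 - 320)**2/4 = (1/4)*(-305)**2 = (1/4)*93025 = 93025/4 ≈ 23256.)
sqrt(f + W(z)) = sqrt(93025/4 + 1/55) = sqrt(5116379/220) = sqrt(281400845)/110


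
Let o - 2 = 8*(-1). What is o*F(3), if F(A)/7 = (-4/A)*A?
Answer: 168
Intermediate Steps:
o = -6 (o = 2 + 8*(-1) = 2 - 8 = -6)
F(A) = -28 (F(A) = 7*((-4/A)*A) = 7*(-4) = -28)
o*F(3) = -6*(-28) = 168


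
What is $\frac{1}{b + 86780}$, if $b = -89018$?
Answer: $- \frac{1}{2238} \approx -0.00044683$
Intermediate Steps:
$\frac{1}{b + 86780} = \frac{1}{-89018 + 86780} = \frac{1}{-2238} = - \frac{1}{2238}$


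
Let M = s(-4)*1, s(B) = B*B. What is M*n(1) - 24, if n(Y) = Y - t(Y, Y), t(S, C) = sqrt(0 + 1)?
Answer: -24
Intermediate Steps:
s(B) = B**2
t(S, C) = 1 (t(S, C) = sqrt(1) = 1)
M = 16 (M = (-4)**2*1 = 16*1 = 16)
n(Y) = -1 + Y (n(Y) = Y - 1*1 = Y - 1 = -1 + Y)
M*n(1) - 24 = 16*(-1 + 1) - 24 = 16*0 - 24 = 0 - 24 = -24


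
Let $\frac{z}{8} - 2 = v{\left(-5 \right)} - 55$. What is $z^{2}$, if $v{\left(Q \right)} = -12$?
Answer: $270400$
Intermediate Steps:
$z = -520$ ($z = 16 + 8 \left(-12 - 55\right) = 16 + 8 \left(-67\right) = 16 - 536 = -520$)
$z^{2} = \left(-520\right)^{2} = 270400$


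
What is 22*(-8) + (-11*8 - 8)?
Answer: -272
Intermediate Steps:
22*(-8) + (-11*8 - 8) = -176 + (-88 - 8) = -176 - 96 = -272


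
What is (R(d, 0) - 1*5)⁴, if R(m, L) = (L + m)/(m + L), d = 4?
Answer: 256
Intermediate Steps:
R(m, L) = 1 (R(m, L) = (L + m)/(L + m) = 1)
(R(d, 0) - 1*5)⁴ = (1 - 1*5)⁴ = (1 - 5)⁴ = (-4)⁴ = 256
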